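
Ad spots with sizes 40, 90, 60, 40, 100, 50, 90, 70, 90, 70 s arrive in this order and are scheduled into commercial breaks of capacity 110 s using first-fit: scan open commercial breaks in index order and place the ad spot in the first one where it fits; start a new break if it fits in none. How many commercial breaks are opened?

  40 → break 1 (new)  [load 40/110]
  90 → break 2 (new)  [load 90/110]
  60 → break 1  [load 100/110]
  40 → break 3 (new)  [load 40/110]
  100 → break 4 (new)  [load 100/110]
  50 → break 3  [load 90/110]
  90 → break 5 (new)  [load 90/110]
  70 → break 6 (new)  [load 70/110]
  90 → break 7 (new)  [load 90/110]
  70 → break 8 (new)  [load 70/110]
8 commercial breaks opened.

8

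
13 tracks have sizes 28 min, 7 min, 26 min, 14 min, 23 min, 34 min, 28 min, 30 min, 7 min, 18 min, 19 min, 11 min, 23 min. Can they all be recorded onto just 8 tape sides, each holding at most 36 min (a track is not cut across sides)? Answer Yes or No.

No

Total = 268 min; ⌈268/36⌉ = 8.
The bound of 8 does not rule out 8, but exhaustive search shows no assignment into 8 tape sides of capacity 36 min exists — the minimum is 9.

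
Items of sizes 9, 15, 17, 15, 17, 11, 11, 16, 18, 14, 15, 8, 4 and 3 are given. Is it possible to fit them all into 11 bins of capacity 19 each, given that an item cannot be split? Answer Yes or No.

Yes

A valid assignment using 11 bins:
  bin 1: 18 = 18
  bin 2: 17 = 17
  bin 3: 17 = 17
  bin 4: 16 + 3 = 19
  bin 5: 15 + 4 = 19
  bin 6: 15 = 15
  bin 7: 15 = 15
  bin 8: 14 = 14
  bin 9: 11 + 8 = 19
  bin 10: 11 = 11
  bin 11: 9 = 9
Every load is within 19, so 11 bins suffice.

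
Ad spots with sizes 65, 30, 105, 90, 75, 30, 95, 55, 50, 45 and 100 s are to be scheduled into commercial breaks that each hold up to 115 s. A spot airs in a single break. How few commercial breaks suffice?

8

Total = 105 + 100 + 95 + 90 + 75 + 65 + 55 + 50 + 45 + 30 + 30 = 740 s.
Lower bound: ⌈740/115⌉ = 7 commercial breaks.
A packing using 8 commercial breaks:
  break 1: 105 = 105
  break 2: 100 = 100
  break 3: 95 = 95
  break 4: 90 = 90
  break 5: 75 + 30 = 105
  break 6: 65 + 50 = 115
  break 7: 55 + 45 = 100
  break 8: 30 = 30
No arrangement into 7 commercial breaks stays within capacity, so 8 is optimal.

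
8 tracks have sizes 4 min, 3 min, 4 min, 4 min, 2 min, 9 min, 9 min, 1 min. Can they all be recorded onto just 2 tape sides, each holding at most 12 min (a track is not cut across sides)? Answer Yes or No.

No

Total = 36 min; ⌈36/12⌉ = 3.
At least 3 tape sides are required, but only 2 are allowed.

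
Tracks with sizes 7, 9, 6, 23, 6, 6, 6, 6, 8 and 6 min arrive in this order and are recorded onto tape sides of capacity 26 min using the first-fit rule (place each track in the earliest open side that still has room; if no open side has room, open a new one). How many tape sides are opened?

  7 → side 1 (new)  [load 7/26]
  9 → side 1  [load 16/26]
  6 → side 1  [load 22/26]
  23 → side 2 (new)  [load 23/26]
  6 → side 3 (new)  [load 6/26]
  6 → side 3  [load 12/26]
  6 → side 3  [load 18/26]
  6 → side 3  [load 24/26]
  8 → side 4 (new)  [load 8/26]
  6 → side 4  [load 14/26]
4 tape sides opened.

4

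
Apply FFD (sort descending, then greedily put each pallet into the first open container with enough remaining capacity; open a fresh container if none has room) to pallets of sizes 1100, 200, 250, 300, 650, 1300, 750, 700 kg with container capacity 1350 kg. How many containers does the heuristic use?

Sorted descending: 1300, 1100, 750, 700, 650, 300, 250, 200.
  1300 → container 1 (new)  [load 1300/1350]
  1100 → container 2 (new)  [load 1100/1350]
  750 → container 3 (new)  [load 750/1350]
  700 → container 4 (new)  [load 700/1350]
  650 → container 4  [load 1350/1350]
  300 → container 3  [load 1050/1350]
  250 → container 2  [load 1350/1350]
  200 → container 3  [load 1250/1350]
4 containers opened.

4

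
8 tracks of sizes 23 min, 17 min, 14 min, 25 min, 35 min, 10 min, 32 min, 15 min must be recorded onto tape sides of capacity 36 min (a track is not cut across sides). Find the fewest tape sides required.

Total = 35 + 32 + 25 + 23 + 17 + 15 + 14 + 10 = 171 min.
Lower bound: ⌈171/36⌉ = 5 tape sides.
A packing using 6 tape sides:
  side 1: 35 = 35
  side 2: 32 = 32
  side 3: 25 + 10 = 35
  side 4: 23 = 23
  side 5: 17 + 15 = 32
  side 6: 14 = 14
No arrangement into 5 tape sides stays within capacity, so 6 is optimal.

6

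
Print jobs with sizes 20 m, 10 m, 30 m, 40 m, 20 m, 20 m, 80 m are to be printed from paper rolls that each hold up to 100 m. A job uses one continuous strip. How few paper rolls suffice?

Total = 80 + 40 + 30 + 20 + 20 + 20 + 10 = 220 m.
Lower bound: ⌈220/100⌉ = 3 paper rolls.
A packing using 3 paper rolls:
  roll 1: 80 + 20 = 100
  roll 2: 40 + 30 + 20 + 10 = 100
  roll 3: 20 = 20
This matches the lower bound, so 3 is optimal.

3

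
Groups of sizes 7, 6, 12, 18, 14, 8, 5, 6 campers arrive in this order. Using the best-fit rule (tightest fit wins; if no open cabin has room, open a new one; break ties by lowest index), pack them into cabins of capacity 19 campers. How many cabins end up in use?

  7 → cabin 1 (new)  [load 7/19]
  6 → cabin 1  [load 13/19]
  12 → cabin 2 (new)  [load 12/19]
  18 → cabin 3 (new)  [load 18/19]
  14 → cabin 4 (new)  [load 14/19]
  8 → cabin 5 (new)  [load 8/19]
  5 → cabin 4  [load 19/19]
  6 → cabin 1  [load 19/19]
5 cabins opened.

5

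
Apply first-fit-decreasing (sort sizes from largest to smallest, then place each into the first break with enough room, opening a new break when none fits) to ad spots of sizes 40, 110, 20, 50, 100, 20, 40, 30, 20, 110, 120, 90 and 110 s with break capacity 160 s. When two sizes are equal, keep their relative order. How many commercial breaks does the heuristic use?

Sorted descending: 120, 110, 110, 110, 100, 90, 50, 40, 40, 30, 20, 20, 20.
  120 → break 1 (new)  [load 120/160]
  110 → break 2 (new)  [load 110/160]
  110 → break 3 (new)  [load 110/160]
  110 → break 4 (new)  [load 110/160]
  100 → break 5 (new)  [load 100/160]
  90 → break 6 (new)  [load 90/160]
  50 → break 2  [load 160/160]
  40 → break 1  [load 160/160]
  40 → break 3  [load 150/160]
  30 → break 4  [load 140/160]
  20 → break 4  [load 160/160]
  20 → break 5  [load 120/160]
  20 → break 5  [load 140/160]
6 commercial breaks opened.

6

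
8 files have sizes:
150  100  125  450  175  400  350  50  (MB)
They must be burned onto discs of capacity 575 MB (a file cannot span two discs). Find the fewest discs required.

4

Total = 450 + 400 + 350 + 175 + 150 + 125 + 100 + 50 = 1800 MB.
Lower bound: ⌈1800/575⌉ = 4 discs.
A packing using 4 discs:
  disc 1: 450 + 125 = 575
  disc 2: 400 + 175 = 575
  disc 3: 350 + 150 + 50 = 550
  disc 4: 100 = 100
This matches the lower bound, so 4 is optimal.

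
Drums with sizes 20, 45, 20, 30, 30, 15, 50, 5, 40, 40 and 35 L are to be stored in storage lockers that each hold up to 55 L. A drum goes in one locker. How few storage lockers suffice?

7

Total = 50 + 45 + 40 + 40 + 35 + 30 + 30 + 20 + 20 + 15 + 5 = 330 L.
Lower bound: ⌈330/55⌉ = 6 storage lockers.
Also, 7 drums each exceed 55/2 L, and no two of those can share a locker, so at least 7 storage lockers are needed.
A packing using 7 storage lockers:
  locker 1: 50 + 5 = 55
  locker 2: 45 = 45
  locker 3: 40 + 15 = 55
  locker 4: 40 = 40
  locker 5: 35 + 20 = 55
  locker 6: 30 + 20 = 50
  locker 7: 30 = 30
This matches the lower bound, so 7 is optimal.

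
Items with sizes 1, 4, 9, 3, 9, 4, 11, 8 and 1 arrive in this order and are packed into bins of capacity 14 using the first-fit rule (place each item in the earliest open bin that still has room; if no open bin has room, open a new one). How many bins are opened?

  1 → bin 1 (new)  [load 1/14]
  4 → bin 1  [load 5/14]
  9 → bin 1  [load 14/14]
  3 → bin 2 (new)  [load 3/14]
  9 → bin 2  [load 12/14]
  4 → bin 3 (new)  [load 4/14]
  11 → bin 4 (new)  [load 11/14]
  8 → bin 3  [load 12/14]
  1 → bin 2  [load 13/14]
4 bins opened.

4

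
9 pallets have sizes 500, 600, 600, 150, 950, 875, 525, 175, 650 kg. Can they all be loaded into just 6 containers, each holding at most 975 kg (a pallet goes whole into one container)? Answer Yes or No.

No

Total = 5025 kg; ⌈5025/975⌉ = 6.
7 pallets each exceed half the capacity and cannot share a container, forcing at least 7 containers.
At least 7 containers are required, but only 6 are allowed.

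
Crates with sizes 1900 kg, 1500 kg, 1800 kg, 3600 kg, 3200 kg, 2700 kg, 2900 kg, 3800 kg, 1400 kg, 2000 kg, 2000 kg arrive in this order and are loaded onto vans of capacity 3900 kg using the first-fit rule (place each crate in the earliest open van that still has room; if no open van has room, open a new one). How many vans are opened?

9

  1900 → van 1 (new)  [load 1900/3900]
  1500 → van 1  [load 3400/3900]
  1800 → van 2 (new)  [load 1800/3900]
  3600 → van 3 (new)  [load 3600/3900]
  3200 → van 4 (new)  [load 3200/3900]
  2700 → van 5 (new)  [load 2700/3900]
  2900 → van 6 (new)  [load 2900/3900]
  3800 → van 7 (new)  [load 3800/3900]
  1400 → van 2  [load 3200/3900]
  2000 → van 8 (new)  [load 2000/3900]
  2000 → van 9 (new)  [load 2000/3900]
9 vans opened.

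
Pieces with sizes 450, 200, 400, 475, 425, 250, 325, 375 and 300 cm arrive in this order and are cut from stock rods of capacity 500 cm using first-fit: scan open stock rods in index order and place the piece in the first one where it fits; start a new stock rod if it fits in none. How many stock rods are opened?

  450 → stock rod 1 (new)  [load 450/500]
  200 → stock rod 2 (new)  [load 200/500]
  400 → stock rod 3 (new)  [load 400/500]
  475 → stock rod 4 (new)  [load 475/500]
  425 → stock rod 5 (new)  [load 425/500]
  250 → stock rod 2  [load 450/500]
  325 → stock rod 6 (new)  [load 325/500]
  375 → stock rod 7 (new)  [load 375/500]
  300 → stock rod 8 (new)  [load 300/500]
8 stock rods opened.

8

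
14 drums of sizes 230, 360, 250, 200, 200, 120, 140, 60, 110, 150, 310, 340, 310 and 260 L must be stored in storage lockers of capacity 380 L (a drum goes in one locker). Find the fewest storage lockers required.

Total = 360 + 340 + 310 + 310 + 260 + 250 + 230 + 200 + 200 + 150 + 140 + 120 + 110 + 60 = 3040 L.
Lower bound: ⌈3040/380⌉ = 8 storage lockers.
Also, 9 drums each exceed 190 L, and no two of those can share a locker, so at least 9 storage lockers are needed.
A packing using 9 storage lockers:
  locker 1: 360 = 360
  locker 2: 340 = 340
  locker 3: 310 + 60 = 370
  locker 4: 310 = 310
  locker 5: 260 + 120 = 380
  locker 6: 250 + 110 = 360
  locker 7: 230 + 150 = 380
  locker 8: 200 + 140 = 340
  locker 9: 200 = 200
This matches the lower bound, so 9 is optimal.

9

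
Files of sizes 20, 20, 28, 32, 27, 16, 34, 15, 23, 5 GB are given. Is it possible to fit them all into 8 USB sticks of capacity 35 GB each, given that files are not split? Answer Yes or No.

A valid assignment using 8 USB sticks:
  USB stick 1: 34 = 34
  USB stick 2: 32 = 32
  USB stick 3: 28 + 5 = 33
  USB stick 4: 27 = 27
  USB stick 5: 23 = 23
  USB stick 6: 20 + 15 = 35
  USB stick 7: 20 = 20
  USB stick 8: 16 = 16
Every load is within 35 GB, so 8 USB sticks suffice.

Yes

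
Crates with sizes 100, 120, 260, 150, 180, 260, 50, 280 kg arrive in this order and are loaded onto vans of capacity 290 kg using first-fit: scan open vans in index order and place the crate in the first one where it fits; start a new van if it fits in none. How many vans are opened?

6

  100 → van 1 (new)  [load 100/290]
  120 → van 1  [load 220/290]
  260 → van 2 (new)  [load 260/290]
  150 → van 3 (new)  [load 150/290]
  180 → van 4 (new)  [load 180/290]
  260 → van 5 (new)  [load 260/290]
  50 → van 1  [load 270/290]
  280 → van 6 (new)  [load 280/290]
6 vans opened.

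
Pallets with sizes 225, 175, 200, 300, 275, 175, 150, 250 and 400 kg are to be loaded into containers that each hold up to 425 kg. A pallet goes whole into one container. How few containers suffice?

Total = 400 + 300 + 275 + 250 + 225 + 200 + 175 + 175 + 150 = 2150 kg.
Lower bound: ⌈2150/425⌉ = 6 containers.
A packing using 6 containers:
  container 1: 400 = 400
  container 2: 300 = 300
  container 3: 275 + 150 = 425
  container 4: 250 + 175 = 425
  container 5: 225 + 200 = 425
  container 6: 175 = 175
This matches the lower bound, so 6 is optimal.

6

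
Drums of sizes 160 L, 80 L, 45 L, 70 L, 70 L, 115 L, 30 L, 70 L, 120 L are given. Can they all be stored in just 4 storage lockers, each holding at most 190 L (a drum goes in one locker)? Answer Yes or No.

No

Total = 760 L; ⌈760/190⌉ = 4.
The bound of 4 does not rule out 4, but exhaustive search shows no assignment into 4 storage lockers of capacity 190 L exists — the minimum is 5.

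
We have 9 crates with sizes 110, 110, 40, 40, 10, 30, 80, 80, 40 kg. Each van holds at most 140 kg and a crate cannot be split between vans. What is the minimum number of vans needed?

Total = 110 + 110 + 80 + 80 + 40 + 40 + 40 + 30 + 10 = 540 kg.
Lower bound: ⌈540/140⌉ = 4 vans.
A packing using 5 vans:
  van 1: 110 + 30 = 140
  van 2: 110 + 10 = 120
  van 3: 80 + 40 = 120
  van 4: 80 + 40 = 120
  van 5: 40 = 40
No arrangement into 4 vans stays within capacity, so 5 is optimal.

5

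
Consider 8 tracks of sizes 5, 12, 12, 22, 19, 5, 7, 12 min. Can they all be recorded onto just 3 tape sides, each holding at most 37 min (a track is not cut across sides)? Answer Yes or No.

Yes

A valid assignment using 3 tape sides:
  side 1: 22 + 12 = 34
  side 2: 19 + 12 + 5 = 36
  side 3: 12 + 7 + 5 = 24
Every load is within 37 min, so 3 tape sides suffice.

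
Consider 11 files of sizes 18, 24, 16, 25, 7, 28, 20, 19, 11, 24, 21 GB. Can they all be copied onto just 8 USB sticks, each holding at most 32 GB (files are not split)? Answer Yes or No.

Total = 213 GB; ⌈213/32⌉ = 7.
8 files each exceed half the capacity and cannot share a USB stick, forcing at least 8 USB sticks.
The bound of 8 does not rule out 8, but exhaustive search shows no assignment into 8 USB sticks of capacity 32 GB exists — the minimum is 9.

No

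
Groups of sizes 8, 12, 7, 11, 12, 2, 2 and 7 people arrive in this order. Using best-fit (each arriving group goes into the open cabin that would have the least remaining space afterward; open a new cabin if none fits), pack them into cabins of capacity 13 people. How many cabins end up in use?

  8 → cabin 1 (new)  [load 8/13]
  12 → cabin 2 (new)  [load 12/13]
  7 → cabin 3 (new)  [load 7/13]
  11 → cabin 4 (new)  [load 11/13]
  12 → cabin 5 (new)  [load 12/13]
  2 → cabin 4  [load 13/13]
  2 → cabin 1  [load 10/13]
  7 → cabin 6 (new)  [load 7/13]
6 cabins opened.

6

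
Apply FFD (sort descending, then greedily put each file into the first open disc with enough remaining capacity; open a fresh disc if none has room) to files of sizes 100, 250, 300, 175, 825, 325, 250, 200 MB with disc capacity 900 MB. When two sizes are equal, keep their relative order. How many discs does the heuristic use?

3

Sorted descending: 825, 325, 300, 250, 250, 200, 175, 100.
  825 → disc 1 (new)  [load 825/900]
  325 → disc 2 (new)  [load 325/900]
  300 → disc 2  [load 625/900]
  250 → disc 2  [load 875/900]
  250 → disc 3 (new)  [load 250/900]
  200 → disc 3  [load 450/900]
  175 → disc 3  [load 625/900]
  100 → disc 3  [load 725/900]
3 discs opened.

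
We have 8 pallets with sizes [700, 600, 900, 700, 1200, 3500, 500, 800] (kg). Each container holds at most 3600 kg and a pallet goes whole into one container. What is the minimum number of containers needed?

3

Total = 3500 + 1200 + 900 + 800 + 700 + 700 + 600 + 500 = 8900 kg.
Lower bound: ⌈8900/3600⌉ = 3 containers.
A packing using 3 containers:
  container 1: 3500 = 3500
  container 2: 1200 + 900 + 800 + 700 = 3600
  container 3: 700 + 600 + 500 = 1800
This matches the lower bound, so 3 is optimal.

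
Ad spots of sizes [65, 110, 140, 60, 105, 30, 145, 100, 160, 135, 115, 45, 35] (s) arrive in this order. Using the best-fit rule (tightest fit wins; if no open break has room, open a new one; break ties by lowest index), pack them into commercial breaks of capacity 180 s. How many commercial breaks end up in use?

  65 → break 1 (new)  [load 65/180]
  110 → break 1  [load 175/180]
  140 → break 2 (new)  [load 140/180]
  60 → break 3 (new)  [load 60/180]
  105 → break 3  [load 165/180]
  30 → break 2  [load 170/180]
  145 → break 4 (new)  [load 145/180]
  100 → break 5 (new)  [load 100/180]
  160 → break 6 (new)  [load 160/180]
  135 → break 7 (new)  [load 135/180]
  115 → break 8 (new)  [load 115/180]
  45 → break 7  [load 180/180]
  35 → break 4  [load 180/180]
8 commercial breaks opened.

8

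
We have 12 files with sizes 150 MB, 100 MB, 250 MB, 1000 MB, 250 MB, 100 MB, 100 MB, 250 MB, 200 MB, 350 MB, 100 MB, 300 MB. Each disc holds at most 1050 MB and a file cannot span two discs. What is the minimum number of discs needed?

4

Total = 1000 + 350 + 300 + 250 + 250 + 250 + 200 + 150 + 100 + 100 + 100 + 100 = 3150 MB.
Lower bound: ⌈3150/1050⌉ = 3 discs.
A packing using 4 discs:
  disc 1: 1000 = 1000
  disc 2: 350 + 300 + 250 + 150 = 1050
  disc 3: 250 + 250 + 200 + 100 + 100 + 100 = 1000
  disc 4: 100 = 100
No arrangement into 3 discs stays within capacity, so 4 is optimal.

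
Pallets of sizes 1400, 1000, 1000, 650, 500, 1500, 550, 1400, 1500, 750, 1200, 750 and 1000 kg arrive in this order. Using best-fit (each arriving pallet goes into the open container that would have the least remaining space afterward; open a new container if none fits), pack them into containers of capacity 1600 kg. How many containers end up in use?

10

  1400 → container 1 (new)  [load 1400/1600]
  1000 → container 2 (new)  [load 1000/1600]
  1000 → container 3 (new)  [load 1000/1600]
  650 → container 4 (new)  [load 650/1600]
  500 → container 2  [load 1500/1600]
  1500 → container 5 (new)  [load 1500/1600]
  550 → container 3  [load 1550/1600]
  1400 → container 6 (new)  [load 1400/1600]
  1500 → container 7 (new)  [load 1500/1600]
  750 → container 4  [load 1400/1600]
  1200 → container 8 (new)  [load 1200/1600]
  750 → container 9 (new)  [load 750/1600]
  1000 → container 10 (new)  [load 1000/1600]
10 containers opened.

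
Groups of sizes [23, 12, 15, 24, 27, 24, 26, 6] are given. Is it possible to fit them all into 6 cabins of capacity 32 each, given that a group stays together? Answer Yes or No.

A valid assignment using 6 cabins:
  cabin 1: 27 = 27
  cabin 2: 26 + 6 = 32
  cabin 3: 24 = 24
  cabin 4: 24 = 24
  cabin 5: 23 = 23
  cabin 6: 15 + 12 = 27
Every load is within 32, so 6 cabins suffice.

Yes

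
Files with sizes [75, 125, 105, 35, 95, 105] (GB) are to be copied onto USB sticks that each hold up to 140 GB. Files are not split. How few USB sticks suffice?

5

Total = 125 + 105 + 105 + 95 + 75 + 35 = 540 GB.
Lower bound: ⌈540/140⌉ = 4 USB sticks.
Also, 5 files each exceed 70 GB, and no two of those can share a USB stick, so at least 5 USB sticks are needed.
A packing using 5 USB sticks:
  USB stick 1: 125 = 125
  USB stick 2: 105 + 35 = 140
  USB stick 3: 105 = 105
  USB stick 4: 95 = 95
  USB stick 5: 75 = 75
This matches the lower bound, so 5 is optimal.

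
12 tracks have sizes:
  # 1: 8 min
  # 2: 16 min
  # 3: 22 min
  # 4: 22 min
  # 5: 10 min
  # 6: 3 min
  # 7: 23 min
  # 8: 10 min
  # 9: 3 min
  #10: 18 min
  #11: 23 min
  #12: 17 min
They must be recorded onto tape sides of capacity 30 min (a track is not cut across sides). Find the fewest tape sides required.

7

Total = 23 + 23 + 22 + 22 + 18 + 17 + 16 + 10 + 10 + 8 + 3 + 3 = 175 min.
Lower bound: ⌈175/30⌉ = 6 tape sides.
Also, 7 tracks each exceed 15 min, and no two of those can share a side, so at least 7 tape sides are needed.
A packing using 7 tape sides:
  side 1: 23 + 3 + 3 = 29
  side 2: 23 = 23
  side 3: 22 + 8 = 30
  side 4: 22 = 22
  side 5: 18 + 10 = 28
  side 6: 17 + 10 = 27
  side 7: 16 = 16
This matches the lower bound, so 7 is optimal.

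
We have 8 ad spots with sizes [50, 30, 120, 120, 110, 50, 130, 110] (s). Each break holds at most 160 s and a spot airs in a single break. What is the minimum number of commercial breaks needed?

Total = 130 + 120 + 120 + 110 + 110 + 50 + 50 + 30 = 720 s.
Lower bound: ⌈720/160⌉ = 5 commercial breaks.
A packing using 5 commercial breaks:
  break 1: 130 + 30 = 160
  break 2: 120 = 120
  break 3: 120 = 120
  break 4: 110 + 50 = 160
  break 5: 110 + 50 = 160
This matches the lower bound, so 5 is optimal.

5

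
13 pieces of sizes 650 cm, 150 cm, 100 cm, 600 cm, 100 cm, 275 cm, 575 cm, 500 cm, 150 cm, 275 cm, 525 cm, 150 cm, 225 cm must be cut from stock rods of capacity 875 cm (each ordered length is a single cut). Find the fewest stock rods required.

Total = 650 + 600 + 575 + 525 + 500 + 275 + 275 + 225 + 150 + 150 + 150 + 100 + 100 = 4275 cm.
Lower bound: ⌈4275/875⌉ = 5 stock rods.
A packing using 5 stock rods:
  stock rod 1: 650 + 225 = 875
  stock rod 2: 600 + 275 = 875
  stock rod 3: 575 + 275 = 850
  stock rod 4: 525 + 150 + 150 = 825
  stock rod 5: 500 + 150 + 100 + 100 = 850
This matches the lower bound, so 5 is optimal.

5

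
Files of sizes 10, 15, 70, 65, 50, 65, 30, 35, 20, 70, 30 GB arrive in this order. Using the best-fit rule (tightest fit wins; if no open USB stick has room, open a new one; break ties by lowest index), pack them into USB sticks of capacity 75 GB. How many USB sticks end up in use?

7

  10 → USB stick 1 (new)  [load 10/75]
  15 → USB stick 1  [load 25/75]
  70 → USB stick 2 (new)  [load 70/75]
  65 → USB stick 3 (new)  [load 65/75]
  50 → USB stick 1  [load 75/75]
  65 → USB stick 4 (new)  [load 65/75]
  30 → USB stick 5 (new)  [load 30/75]
  35 → USB stick 5  [load 65/75]
  20 → USB stick 6 (new)  [load 20/75]
  70 → USB stick 7 (new)  [load 70/75]
  30 → USB stick 6  [load 50/75]
7 USB sticks opened.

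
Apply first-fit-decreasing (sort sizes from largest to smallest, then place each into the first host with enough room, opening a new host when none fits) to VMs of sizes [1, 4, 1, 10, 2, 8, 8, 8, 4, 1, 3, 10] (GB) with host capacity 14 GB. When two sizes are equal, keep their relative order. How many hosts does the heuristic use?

Sorted descending: 10, 10, 8, 8, 8, 4, 4, 3, 2, 1, 1, 1.
  10 → host 1 (new)  [load 10/14]
  10 → host 2 (new)  [load 10/14]
  8 → host 3 (new)  [load 8/14]
  8 → host 4 (new)  [load 8/14]
  8 → host 5 (new)  [load 8/14]
  4 → host 1  [load 14/14]
  4 → host 2  [load 14/14]
  3 → host 3  [load 11/14]
  2 → host 3  [load 13/14]
  1 → host 3  [load 14/14]
  1 → host 4  [load 9/14]
  1 → host 4  [load 10/14]
5 hosts opened.

5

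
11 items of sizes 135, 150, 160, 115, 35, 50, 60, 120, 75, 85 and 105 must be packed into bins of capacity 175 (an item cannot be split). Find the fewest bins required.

Total = 160 + 150 + 135 + 120 + 115 + 105 + 85 + 75 + 60 + 50 + 35 = 1090.
Lower bound: ⌈1090/175⌉ = 7 bins.
A packing using 7 bins:
  bin 1: 160 = 160
  bin 2: 150 = 150
  bin 3: 135 + 35 = 170
  bin 4: 120 + 50 = 170
  bin 5: 115 + 60 = 175
  bin 6: 105 = 105
  bin 7: 85 + 75 = 160
This matches the lower bound, so 7 is optimal.

7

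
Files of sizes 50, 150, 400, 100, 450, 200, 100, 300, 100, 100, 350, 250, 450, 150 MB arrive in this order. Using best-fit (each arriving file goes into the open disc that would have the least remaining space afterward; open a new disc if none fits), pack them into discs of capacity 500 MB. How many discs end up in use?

  50 → disc 1 (new)  [load 50/500]
  150 → disc 1  [load 200/500]
  400 → disc 2 (new)  [load 400/500]
  100 → disc 2  [load 500/500]
  450 → disc 3 (new)  [load 450/500]
  200 → disc 1  [load 400/500]
  100 → disc 1  [load 500/500]
  300 → disc 4 (new)  [load 300/500]
  100 → disc 4  [load 400/500]
  100 → disc 4  [load 500/500]
  350 → disc 5 (new)  [load 350/500]
  250 → disc 6 (new)  [load 250/500]
  450 → disc 7 (new)  [load 450/500]
  150 → disc 5  [load 500/500]
7 discs opened.

7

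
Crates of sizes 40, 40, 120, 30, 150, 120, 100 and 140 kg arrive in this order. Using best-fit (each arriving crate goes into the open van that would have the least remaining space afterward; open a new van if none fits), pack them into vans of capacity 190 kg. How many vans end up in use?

5

  40 → van 1 (new)  [load 40/190]
  40 → van 1  [load 80/190]
  120 → van 2 (new)  [load 120/190]
  30 → van 2  [load 150/190]
  150 → van 3 (new)  [load 150/190]
  120 → van 4 (new)  [load 120/190]
  100 → van 1  [load 180/190]
  140 → van 5 (new)  [load 140/190]
5 vans opened.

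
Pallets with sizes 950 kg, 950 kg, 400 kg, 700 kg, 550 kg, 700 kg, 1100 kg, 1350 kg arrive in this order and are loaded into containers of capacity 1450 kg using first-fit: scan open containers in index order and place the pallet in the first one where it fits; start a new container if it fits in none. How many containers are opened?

6

  950 → container 1 (new)  [load 950/1450]
  950 → container 2 (new)  [load 950/1450]
  400 → container 1  [load 1350/1450]
  700 → container 3 (new)  [load 700/1450]
  550 → container 3  [load 1250/1450]
  700 → container 4 (new)  [load 700/1450]
  1100 → container 5 (new)  [load 1100/1450]
  1350 → container 6 (new)  [load 1350/1450]
6 containers opened.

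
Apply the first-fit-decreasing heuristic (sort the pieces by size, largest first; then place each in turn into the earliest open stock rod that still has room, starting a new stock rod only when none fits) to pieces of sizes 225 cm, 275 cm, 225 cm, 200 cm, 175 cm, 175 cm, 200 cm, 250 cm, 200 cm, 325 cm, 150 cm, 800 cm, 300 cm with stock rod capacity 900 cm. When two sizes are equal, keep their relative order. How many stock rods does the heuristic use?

4

Sorted descending: 800, 325, 300, 275, 250, 225, 225, 200, 200, 200, 175, 175, 150.
  800 → stock rod 1 (new)  [load 800/900]
  325 → stock rod 2 (new)  [load 325/900]
  300 → stock rod 2  [load 625/900]
  275 → stock rod 2  [load 900/900]
  250 → stock rod 3 (new)  [load 250/900]
  225 → stock rod 3  [load 475/900]
  225 → stock rod 3  [load 700/900]
  200 → stock rod 3  [load 900/900]
  200 → stock rod 4 (new)  [load 200/900]
  200 → stock rod 4  [load 400/900]
  175 → stock rod 4  [load 575/900]
  175 → stock rod 4  [load 750/900]
  150 → stock rod 4  [load 900/900]
4 stock rods opened.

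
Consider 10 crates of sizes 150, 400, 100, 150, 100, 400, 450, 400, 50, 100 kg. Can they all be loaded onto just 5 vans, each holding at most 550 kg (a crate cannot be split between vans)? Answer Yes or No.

A valid assignment using 5 vans:
  van 1: 450 + 100 = 550
  van 2: 400 + 150 = 550
  van 3: 400 + 150 = 550
  van 4: 400 + 100 + 50 = 550
  van 5: 100 = 100
Every load is within 550 kg, so 5 vans suffice.

Yes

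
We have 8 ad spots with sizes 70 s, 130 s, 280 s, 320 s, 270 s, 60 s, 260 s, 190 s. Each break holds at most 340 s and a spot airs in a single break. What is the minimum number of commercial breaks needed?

5

Total = 320 + 280 + 270 + 260 + 190 + 130 + 70 + 60 = 1580 s.
Lower bound: ⌈1580/340⌉ = 5 commercial breaks.
A packing using 5 commercial breaks:
  break 1: 320 = 320
  break 2: 280 + 60 = 340
  break 3: 270 + 70 = 340
  break 4: 260 = 260
  break 5: 190 + 130 = 320
This matches the lower bound, so 5 is optimal.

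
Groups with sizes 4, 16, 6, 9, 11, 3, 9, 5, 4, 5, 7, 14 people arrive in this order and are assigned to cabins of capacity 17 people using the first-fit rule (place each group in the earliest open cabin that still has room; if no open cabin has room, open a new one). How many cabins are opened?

6

  4 → cabin 1 (new)  [load 4/17]
  16 → cabin 2 (new)  [load 16/17]
  6 → cabin 1  [load 10/17]
  9 → cabin 3 (new)  [load 9/17]
  11 → cabin 4 (new)  [load 11/17]
  3 → cabin 1  [load 13/17]
  9 → cabin 5 (new)  [load 9/17]
  5 → cabin 3  [load 14/17]
  4 → cabin 1  [load 17/17]
  5 → cabin 4  [load 16/17]
  7 → cabin 5  [load 16/17]
  14 → cabin 6 (new)  [load 14/17]
6 cabins opened.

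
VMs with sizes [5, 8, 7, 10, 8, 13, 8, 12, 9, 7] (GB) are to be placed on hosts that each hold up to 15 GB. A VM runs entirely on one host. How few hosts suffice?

Total = 13 + 12 + 10 + 9 + 8 + 8 + 8 + 7 + 7 + 5 = 87 GB.
Lower bound: ⌈87/15⌉ = 6 hosts.
Also, 7 VMs each exceed 15/2 GB, and no two of those can share a host, so at least 7 hosts are needed.
A packing using 7 hosts:
  host 1: 13 = 13
  host 2: 12 = 12
  host 3: 10 + 5 = 15
  host 4: 9 = 9
  host 5: 8 + 7 = 15
  host 6: 8 + 7 = 15
  host 7: 8 = 8
This matches the lower bound, so 7 is optimal.

7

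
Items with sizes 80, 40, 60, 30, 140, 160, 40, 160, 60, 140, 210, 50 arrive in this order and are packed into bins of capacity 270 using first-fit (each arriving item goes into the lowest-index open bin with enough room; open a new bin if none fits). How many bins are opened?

6

  80 → bin 1 (new)  [load 80/270]
  40 → bin 1  [load 120/270]
  60 → bin 1  [load 180/270]
  30 → bin 1  [load 210/270]
  140 → bin 2 (new)  [load 140/270]
  160 → bin 3 (new)  [load 160/270]
  40 → bin 1  [load 250/270]
  160 → bin 4 (new)  [load 160/270]
  60 → bin 2  [load 200/270]
  140 → bin 5 (new)  [load 140/270]
  210 → bin 6 (new)  [load 210/270]
  50 → bin 2  [load 250/270]
6 bins opened.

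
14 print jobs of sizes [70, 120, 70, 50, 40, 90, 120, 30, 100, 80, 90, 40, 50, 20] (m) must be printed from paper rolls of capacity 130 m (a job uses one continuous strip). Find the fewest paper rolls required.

Total = 120 + 120 + 100 + 90 + 90 + 80 + 70 + 70 + 50 + 50 + 40 + 40 + 30 + 20 = 970 m.
Lower bound: ⌈970/130⌉ = 8 paper rolls.
A packing using 8 paper rolls:
  roll 1: 120 = 120
  roll 2: 120 = 120
  roll 3: 100 + 30 = 130
  roll 4: 90 + 40 = 130
  roll 5: 90 + 40 = 130
  roll 6: 80 + 50 = 130
  roll 7: 70 + 50 = 120
  roll 8: 70 + 20 = 90
This matches the lower bound, so 8 is optimal.

8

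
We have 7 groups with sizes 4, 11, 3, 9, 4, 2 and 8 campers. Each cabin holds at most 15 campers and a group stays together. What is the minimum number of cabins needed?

Total = 11 + 9 + 8 + 4 + 4 + 3 + 2 = 41 campers.
Lower bound: ⌈41/15⌉ = 3 cabins.
A packing using 3 cabins:
  cabin 1: 11 + 4 = 15
  cabin 2: 9 + 4 + 2 = 15
  cabin 3: 8 + 3 = 11
This matches the lower bound, so 3 is optimal.

3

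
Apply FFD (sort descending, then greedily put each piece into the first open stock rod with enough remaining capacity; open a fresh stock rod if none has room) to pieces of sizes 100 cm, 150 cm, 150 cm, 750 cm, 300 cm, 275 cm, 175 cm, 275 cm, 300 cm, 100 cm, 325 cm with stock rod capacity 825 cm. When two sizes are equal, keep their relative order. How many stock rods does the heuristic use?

Sorted descending: 750, 325, 300, 300, 275, 275, 175, 150, 150, 100, 100.
  750 → stock rod 1 (new)  [load 750/825]
  325 → stock rod 2 (new)  [load 325/825]
  300 → stock rod 2  [load 625/825]
  300 → stock rod 3 (new)  [load 300/825]
  275 → stock rod 3  [load 575/825]
  275 → stock rod 4 (new)  [load 275/825]
  175 → stock rod 2  [load 800/825]
  150 → stock rod 3  [load 725/825]
  150 → stock rod 4  [load 425/825]
  100 → stock rod 3  [load 825/825]
  100 → stock rod 4  [load 525/825]
4 stock rods opened.

4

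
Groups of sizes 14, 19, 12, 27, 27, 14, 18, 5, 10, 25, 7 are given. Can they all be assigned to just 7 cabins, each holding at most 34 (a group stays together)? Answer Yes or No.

Yes

A valid assignment using 6 cabins:
  cabin 1: 27 + 7 = 34
  cabin 2: 27 + 5 = 32
  cabin 3: 25 = 25
  cabin 4: 19 + 14 = 33
  cabin 5: 18 + 14 = 32
  cabin 6: 12 + 10 = 22
That uses only 6 ≤ 7, so 7 cabins are enough.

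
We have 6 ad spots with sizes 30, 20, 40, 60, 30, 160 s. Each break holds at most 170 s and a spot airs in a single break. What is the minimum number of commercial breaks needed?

Total = 160 + 60 + 40 + 30 + 30 + 20 = 340 s.
Lower bound: ⌈340/170⌉ = 2 commercial breaks.
A packing using 3 commercial breaks:
  break 1: 160 = 160
  break 2: 60 + 40 + 30 + 30 = 160
  break 3: 20 = 20
No arrangement into 2 commercial breaks stays within capacity, so 3 is optimal.

3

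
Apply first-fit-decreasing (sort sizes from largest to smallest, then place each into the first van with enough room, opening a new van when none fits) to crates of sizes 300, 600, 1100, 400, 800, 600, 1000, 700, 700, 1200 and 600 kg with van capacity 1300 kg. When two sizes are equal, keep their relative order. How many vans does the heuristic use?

Sorted descending: 1200, 1100, 1000, 800, 700, 700, 600, 600, 600, 400, 300.
  1200 → van 1 (new)  [load 1200/1300]
  1100 → van 2 (new)  [load 1100/1300]
  1000 → van 3 (new)  [load 1000/1300]
  800 → van 4 (new)  [load 800/1300]
  700 → van 5 (new)  [load 700/1300]
  700 → van 6 (new)  [load 700/1300]
  600 → van 5  [load 1300/1300]
  600 → van 6  [load 1300/1300]
  600 → van 7 (new)  [load 600/1300]
  400 → van 4  [load 1200/1300]
  300 → van 3  [load 1300/1300]
7 vans opened.

7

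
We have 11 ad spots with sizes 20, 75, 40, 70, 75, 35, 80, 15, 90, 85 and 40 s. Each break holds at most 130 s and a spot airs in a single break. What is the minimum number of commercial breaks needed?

Total = 90 + 85 + 80 + 75 + 75 + 70 + 40 + 40 + 35 + 20 + 15 = 625 s.
Lower bound: ⌈625/130⌉ = 5 commercial breaks.
Also, 6 ad spots each exceed 65 s, and no two of those can share a break, so at least 6 commercial breaks are needed.
A packing using 6 commercial breaks:
  break 1: 90 + 40 = 130
  break 2: 85 + 40 = 125
  break 3: 80 + 35 + 15 = 130
  break 4: 75 + 20 = 95
  break 5: 75 = 75
  break 6: 70 = 70
This matches the lower bound, so 6 is optimal.

6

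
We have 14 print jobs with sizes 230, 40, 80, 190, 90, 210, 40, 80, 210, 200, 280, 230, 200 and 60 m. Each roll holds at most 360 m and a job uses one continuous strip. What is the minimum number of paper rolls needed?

Total = 280 + 230 + 230 + 210 + 210 + 200 + 200 + 190 + 90 + 80 + 80 + 60 + 40 + 40 = 2140 m.
Lower bound: ⌈2140/360⌉ = 6 paper rolls.
Also, 8 print jobs each exceed 180 m, and no two of those can share a roll, so at least 8 paper rolls are needed.
A packing using 8 paper rolls:
  roll 1: 280 + 80 = 360
  roll 2: 230 + 90 + 40 = 360
  roll 3: 230 + 80 + 40 = 350
  roll 4: 210 + 60 = 270
  roll 5: 210 = 210
  roll 6: 200 = 200
  roll 7: 200 = 200
  roll 8: 190 = 190
This matches the lower bound, so 8 is optimal.

8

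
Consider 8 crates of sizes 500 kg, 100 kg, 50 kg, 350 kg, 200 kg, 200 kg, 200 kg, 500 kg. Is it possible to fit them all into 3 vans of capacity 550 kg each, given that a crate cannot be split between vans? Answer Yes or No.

No

Total = 2100 kg; ⌈2100/550⌉ = 4.
At least 4 vans are required, but only 3 are allowed.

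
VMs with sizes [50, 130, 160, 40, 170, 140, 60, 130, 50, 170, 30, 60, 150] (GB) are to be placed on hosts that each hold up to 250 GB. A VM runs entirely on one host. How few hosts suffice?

Total = 170 + 170 + 160 + 150 + 140 + 130 + 130 + 60 + 60 + 50 + 50 + 40 + 30 = 1340 GB.
Lower bound: ⌈1340/250⌉ = 6 hosts.
Also, 7 VMs each exceed 125 GB, and no two of those can share a host, so at least 7 hosts are needed.
A packing using 7 hosts:
  host 1: 170 + 60 = 230
  host 2: 170 + 60 = 230
  host 3: 160 + 50 + 40 = 250
  host 4: 150 + 50 + 30 = 230
  host 5: 140 = 140
  host 6: 130 = 130
  host 7: 130 = 130
This matches the lower bound, so 7 is optimal.

7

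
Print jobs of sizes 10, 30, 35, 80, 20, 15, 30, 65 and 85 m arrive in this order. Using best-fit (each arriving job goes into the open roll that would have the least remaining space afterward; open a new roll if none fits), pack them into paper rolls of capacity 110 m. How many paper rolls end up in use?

  10 → roll 1 (new)  [load 10/110]
  30 → roll 1  [load 40/110]
  35 → roll 1  [load 75/110]
  80 → roll 2 (new)  [load 80/110]
  20 → roll 2  [load 100/110]
  15 → roll 1  [load 90/110]
  30 → roll 3 (new)  [load 30/110]
  65 → roll 3  [load 95/110]
  85 → roll 4 (new)  [load 85/110]
4 paper rolls opened.

4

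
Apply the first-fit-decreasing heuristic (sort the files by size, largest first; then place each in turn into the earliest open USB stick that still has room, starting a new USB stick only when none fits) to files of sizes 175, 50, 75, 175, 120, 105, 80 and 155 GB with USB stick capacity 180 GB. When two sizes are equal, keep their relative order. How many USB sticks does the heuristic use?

6

Sorted descending: 175, 175, 155, 120, 105, 80, 75, 50.
  175 → USB stick 1 (new)  [load 175/180]
  175 → USB stick 2 (new)  [load 175/180]
  155 → USB stick 3 (new)  [load 155/180]
  120 → USB stick 4 (new)  [load 120/180]
  105 → USB stick 5 (new)  [load 105/180]
  80 → USB stick 6 (new)  [load 80/180]
  75 → USB stick 5  [load 180/180]
  50 → USB stick 4  [load 170/180]
6 USB sticks opened.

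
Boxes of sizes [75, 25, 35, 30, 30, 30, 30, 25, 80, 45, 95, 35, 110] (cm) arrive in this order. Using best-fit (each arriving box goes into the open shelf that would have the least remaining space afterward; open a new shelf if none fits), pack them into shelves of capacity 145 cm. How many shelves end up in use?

  75 → shelf 1 (new)  [load 75/145]
  25 → shelf 1  [load 100/145]
  35 → shelf 1  [load 135/145]
  30 → shelf 2 (new)  [load 30/145]
  30 → shelf 2  [load 60/145]
  30 → shelf 2  [load 90/145]
  30 → shelf 2  [load 120/145]
  25 → shelf 2  [load 145/145]
  80 → shelf 3 (new)  [load 80/145]
  45 → shelf 3  [load 125/145]
  95 → shelf 4 (new)  [load 95/145]
  35 → shelf 4  [load 130/145]
  110 → shelf 5 (new)  [load 110/145]
5 shelves opened.

5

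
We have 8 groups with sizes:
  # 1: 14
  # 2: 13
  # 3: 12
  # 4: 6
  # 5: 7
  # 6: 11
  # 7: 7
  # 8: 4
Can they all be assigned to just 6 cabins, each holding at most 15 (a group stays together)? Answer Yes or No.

A valid assignment using 6 cabins:
  cabin 1: 14 = 14
  cabin 2: 13 = 13
  cabin 3: 12 = 12
  cabin 4: 11 + 4 = 15
  cabin 5: 7 + 7 = 14
  cabin 6: 6 = 6
Every load is within 15, so 6 cabins suffice.

Yes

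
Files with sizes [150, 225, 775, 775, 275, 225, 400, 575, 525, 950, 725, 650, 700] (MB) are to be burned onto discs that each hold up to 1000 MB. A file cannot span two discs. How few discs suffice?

Total = 950 + 775 + 775 + 725 + 700 + 650 + 575 + 525 + 400 + 275 + 225 + 225 + 150 = 6950 MB.
Lower bound: ⌈6950/1000⌉ = 7 discs.
Also, 8 files each exceed 500 MB, and no two of those can share a disc, so at least 8 discs are needed.
A packing using 8 discs:
  disc 1: 950 = 950
  disc 2: 775 + 225 = 1000
  disc 3: 775 + 225 = 1000
  disc 4: 725 + 275 = 1000
  disc 5: 700 + 150 = 850
  disc 6: 650 = 650
  disc 7: 575 + 400 = 975
  disc 8: 525 = 525
This matches the lower bound, so 8 is optimal.

8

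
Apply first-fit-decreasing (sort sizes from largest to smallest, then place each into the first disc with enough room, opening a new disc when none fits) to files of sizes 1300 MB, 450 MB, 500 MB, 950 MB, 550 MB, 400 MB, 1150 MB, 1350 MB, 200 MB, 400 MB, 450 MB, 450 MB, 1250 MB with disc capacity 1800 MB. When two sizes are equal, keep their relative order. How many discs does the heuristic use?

Sorted descending: 1350, 1300, 1250, 1150, 950, 550, 500, 450, 450, 450, 400, 400, 200.
  1350 → disc 1 (new)  [load 1350/1800]
  1300 → disc 2 (new)  [load 1300/1800]
  1250 → disc 3 (new)  [load 1250/1800]
  1150 → disc 4 (new)  [load 1150/1800]
  950 → disc 5 (new)  [load 950/1800]
  550 → disc 3  [load 1800/1800]
  500 → disc 2  [load 1800/1800]
  450 → disc 1  [load 1800/1800]
  450 → disc 4  [load 1600/1800]
  450 → disc 5  [load 1400/1800]
  400 → disc 5  [load 1800/1800]
  400 → disc 6 (new)  [load 400/1800]
  200 → disc 4  [load 1800/1800]
6 discs opened.

6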